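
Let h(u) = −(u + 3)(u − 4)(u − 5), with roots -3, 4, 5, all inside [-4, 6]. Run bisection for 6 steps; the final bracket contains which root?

-3

midpoint 1: h = -48 < 0 → [-4, 1]
midpoint -1.5: h = -53.625 < 0 → [-4, -1.5]
midpoint -2.75: h = -13.078125 < 0 → [-4, -2.75]
midpoint -3.375: h = 23.1621 > 0 → [-3.375, -2.75]
midpoint -3.0625: h = 3.5588 > 0 → [-3.0625, -2.75]
midpoint -2.90625: h = -5.119 < 0 → [-3.0625, -2.90625]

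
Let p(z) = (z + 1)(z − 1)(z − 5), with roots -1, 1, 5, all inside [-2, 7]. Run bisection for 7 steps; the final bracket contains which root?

m = 2.5, p(m) = -13.125 (−); new bracket [2.5, 7]
m = 4.75, p(m) = -5.390625 (−); new bracket [4.75, 7]
m = 5.875, p(m) = 29.326172 (+); new bracket [4.75, 5.875]
m = 5.3125, p(m) = 8.5071 (+); new bracket [4.75, 5.3125]
m = 5.03125, p(m) = 0.7598 (+); new bracket [4.75, 5.03125]
m = 4.890625, p(m) = -2.5067 (−); new bracket [4.890625, 5.03125]
m = 4.9609375, p(m) = -0.9223 (−); new bracket [4.9609375, 5.03125]

5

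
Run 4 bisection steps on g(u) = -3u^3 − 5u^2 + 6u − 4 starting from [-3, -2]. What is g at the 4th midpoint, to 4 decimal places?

-1.7278

u = -2.5 gives g = -3.375, negative; keep [-3, -2.5]
u = -2.75 gives g = 4.078125, positive; keep [-2.75, -2.5]
u = -2.625 gives g = 0.060547, positive; keep [-2.625, -2.5]
u = -2.5625 gives g = -1.7278, negative; keep [-2.625, -2.5625]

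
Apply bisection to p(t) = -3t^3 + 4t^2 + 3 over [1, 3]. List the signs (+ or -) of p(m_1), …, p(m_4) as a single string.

-+-+

midpoint 2: p = -5 < 0 → [1, 2]
midpoint 1.5: p = 1.875 > 0 → [1.5, 2]
midpoint 1.75: p = -0.828125 < 0 → [1.5, 1.75]
midpoint 1.625: p = 0.6895 > 0 → [1.625, 1.75]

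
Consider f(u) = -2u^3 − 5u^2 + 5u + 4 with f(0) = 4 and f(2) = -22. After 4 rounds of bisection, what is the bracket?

[1.125, 1.25]

m = 1, f(m) = 2 (+); new bracket [1, 2]
m = 1.5, f(m) = -6.5 (−); new bracket [1, 1.5]
m = 1.25, f(m) = -1.46875 (−); new bracket [1, 1.25]
m = 1.125, f(m) = 0.4492 (+); new bracket [1.125, 1.25]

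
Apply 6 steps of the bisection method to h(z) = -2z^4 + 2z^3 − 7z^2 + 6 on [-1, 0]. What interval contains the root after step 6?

[-0.796875, -0.78125]

midpoint -0.5: h = 3.875 > 0 → [-1, -0.5]
midpoint -0.75: h = 0.585938 > 0 → [-1, -0.75]
midpoint -0.875: h = -1.871582 < 0 → [-0.875, -0.75]
midpoint -0.8125: h = -0.5655 < 0 → [-0.8125, -0.75]
midpoint -0.78125: h = 0.0288 > 0 → [-0.8125, -0.78125]
midpoint -0.796875: h = -0.2636 < 0 → [-0.796875, -0.78125]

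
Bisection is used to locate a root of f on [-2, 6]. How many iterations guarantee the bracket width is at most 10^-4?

17

Width after n steps is 8/2^n. Need 2^n ≥ 8/10^-4 = 80000.
2^16 = 65536 < 80000 ≤ 2^17 = 131072, so n = 17.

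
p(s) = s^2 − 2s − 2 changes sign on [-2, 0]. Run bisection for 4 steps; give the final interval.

midpoint -1: p = 1 > 0 → [-1, 0]
midpoint -0.5: p = -0.75 < 0 → [-1, -0.5]
midpoint -0.75: p = 0.0625 > 0 → [-0.75, -0.5]
midpoint -0.625: p = -0.3594 < 0 → [-0.75, -0.625]

[-0.75, -0.625]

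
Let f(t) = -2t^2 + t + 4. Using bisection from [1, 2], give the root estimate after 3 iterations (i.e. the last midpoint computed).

t = 1.5 gives f = 1, positive; keep [1.5, 2]
t = 1.75 gives f = -0.375, negative; keep [1.5, 1.75]
t = 1.625 gives f = 0.34375, positive; keep [1.625, 1.75]

1.625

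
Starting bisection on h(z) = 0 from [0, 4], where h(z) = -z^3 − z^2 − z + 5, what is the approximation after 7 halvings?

m = 2, h(m) = -9 (−); new bracket [0, 2]
m = 1, h(m) = 2 (+); new bracket [1, 2]
m = 1.5, h(m) = -2.125 (−); new bracket [1, 1.5]
m = 1.25, h(m) = 0.2344 (+); new bracket [1.25, 1.5]
m = 1.375, h(m) = -0.8652 (−); new bracket [1.25, 1.375]
m = 1.3125, h(m) = -0.2961 (−); new bracket [1.25, 1.3125]
m = 1.28125, h(m) = -0.0262 (−); new bracket [1.25, 1.28125]

1.28125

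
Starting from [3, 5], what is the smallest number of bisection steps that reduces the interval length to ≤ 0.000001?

Width after n steps is 2/2^n. Need 2^n ≥ 2/0.000001 = 2000000.
2^20 = 1048576 < 2000000 ≤ 2^21 = 2097152, so n = 21.

21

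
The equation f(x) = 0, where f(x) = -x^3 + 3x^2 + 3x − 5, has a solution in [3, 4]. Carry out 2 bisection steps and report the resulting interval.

[3.25, 3.5]

midpoint 3.5: f = -0.625 < 0 → [3, 3.5]
midpoint 3.25: f = 2.109375 > 0 → [3.25, 3.5]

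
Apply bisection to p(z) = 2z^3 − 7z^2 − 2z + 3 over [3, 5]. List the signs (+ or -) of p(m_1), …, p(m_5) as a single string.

z = 4 gives p = 11, positive; keep [3, 4]
z = 3.5 gives p = -4, negative; keep [3.5, 4]
z = 3.75 gives p = 2.53125, positive; keep [3.5, 3.75]
z = 3.625 gives p = -0.9648, negative; keep [3.625, 3.75]
z = 3.6875 gives p = 0.7241, positive; keep [3.625, 3.6875]

+-+-+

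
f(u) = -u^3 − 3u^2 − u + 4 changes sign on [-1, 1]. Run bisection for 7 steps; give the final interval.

u = 0 gives f = 4, positive; keep [0, 1]
u = 0.5 gives f = 2.625, positive; keep [0.5, 1]
u = 0.75 gives f = 1.140625, positive; keep [0.75, 1]
u = 0.875 gives f = 0.1582, positive; keep [0.875, 1]
u = 0.9375 gives f = -0.3982, negative; keep [0.875, 0.9375]
u = 0.90625 gives f = -0.1144, negative; keep [0.875, 0.90625]
u = 0.890625 gives f = 0.0233, positive; keep [0.890625, 0.90625]

[0.890625, 0.90625]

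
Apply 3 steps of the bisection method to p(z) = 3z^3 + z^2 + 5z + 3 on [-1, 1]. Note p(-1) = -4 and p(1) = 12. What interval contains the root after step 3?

[-0.75, -0.5]

p(0) = 3 > 0, so the root lies in [-1, 0]
p(-0.5) = 0.375 > 0, so the root lies in [-1, -0.5]
p(-0.75) = -1.453125 < 0, so the root lies in [-0.75, -0.5]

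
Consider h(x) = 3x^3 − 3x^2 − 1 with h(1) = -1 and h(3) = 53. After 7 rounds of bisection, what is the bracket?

[1.21875, 1.234375]

h(2) = 11 > 0, so the root lies in [1, 2]
h(1.5) = 2.375 > 0, so the root lies in [1, 1.5]
h(1.25) = 0.171875 > 0, so the root lies in [1, 1.25]
h(1.125) = -0.5254 < 0, so the root lies in [1.125, 1.25]
h(1.1875) = -0.2068 < 0, so the root lies in [1.1875, 1.25]
h(1.21875) = -0.0252 < 0, so the root lies in [1.21875, 1.25]
h(1.234375) = 0.0713 > 0, so the root lies in [1.21875, 1.234375]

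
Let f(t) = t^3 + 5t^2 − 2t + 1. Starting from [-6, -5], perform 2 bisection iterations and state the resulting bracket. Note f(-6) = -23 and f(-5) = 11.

midpoint -5.5: f = -3.125 < 0 → [-5.5, -5]
midpoint -5.25: f = 4.609375 > 0 → [-5.5, -5.25]

[-5.5, -5.25]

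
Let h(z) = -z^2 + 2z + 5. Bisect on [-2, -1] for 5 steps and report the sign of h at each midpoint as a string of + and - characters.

-+++-

m = -1.5, h(m) = -0.25 (−); new bracket [-1.5, -1]
m = -1.25, h(m) = 0.9375 (+); new bracket [-1.5, -1.25]
m = -1.375, h(m) = 0.359375 (+); new bracket [-1.5, -1.375]
m = -1.4375, h(m) = 0.0586 (+); new bracket [-1.5, -1.4375]
m = -1.46875, h(m) = -0.0947 (−); new bracket [-1.46875, -1.4375]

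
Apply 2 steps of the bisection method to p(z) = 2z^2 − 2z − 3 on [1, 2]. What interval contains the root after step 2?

z = 1.5 gives p = -1.5, negative; keep [1.5, 2]
z = 1.75 gives p = -0.375, negative; keep [1.75, 2]

[1.75, 2]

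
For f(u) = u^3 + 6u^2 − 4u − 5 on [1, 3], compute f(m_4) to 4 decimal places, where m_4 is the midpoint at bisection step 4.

u = 2 gives f = 19, positive; keep [1, 2]
u = 1.5 gives f = 5.875, positive; keep [1, 1.5]
u = 1.25 gives f = 1.328125, positive; keep [1, 1.25]
u = 1.125 gives f = -0.4824, negative; keep [1.125, 1.25]

-0.4824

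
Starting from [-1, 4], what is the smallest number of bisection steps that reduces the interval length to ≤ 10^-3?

13

Width after n steps is 5/2^n. Need 2^n ≥ 5/10^-3 = 5000.
2^12 = 4096 < 5000 ≤ 2^13 = 8192, so n = 13.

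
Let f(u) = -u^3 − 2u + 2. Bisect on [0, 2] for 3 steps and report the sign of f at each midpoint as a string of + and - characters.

-++

u = 1 gives f = -1, negative; keep [0, 1]
u = 0.5 gives f = 0.875, positive; keep [0.5, 1]
u = 0.75 gives f = 0.078125, positive; keep [0.75, 1]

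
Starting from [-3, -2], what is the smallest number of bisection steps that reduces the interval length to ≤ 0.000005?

18

Width after n steps is 1/2^n. Need 2^n ≥ 1/0.000005 = 200000.
2^17 = 131072 < 200000 ≤ 2^18 = 262144, so n = 18.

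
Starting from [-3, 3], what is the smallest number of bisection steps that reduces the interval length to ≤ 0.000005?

21

Width after n steps is 6/2^n. Need 2^n ≥ 6/0.000005 = 1200000.
2^20 = 1048576 < 1200000 ≤ 2^21 = 2097152, so n = 21.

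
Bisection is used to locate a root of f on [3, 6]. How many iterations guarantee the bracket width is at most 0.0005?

13

Width after n steps is 3/2^n. Need 2^n ≥ 3/0.0005 = 6000.
2^12 = 4096 < 6000 ≤ 2^13 = 8192, so n = 13.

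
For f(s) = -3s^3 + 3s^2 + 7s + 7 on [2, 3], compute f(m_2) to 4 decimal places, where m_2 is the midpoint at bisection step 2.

3.7656

midpoint 2.5: f = -3.625 < 0 → [2, 2.5]
midpoint 2.25: f = 3.765625 > 0 → [2.25, 2.5]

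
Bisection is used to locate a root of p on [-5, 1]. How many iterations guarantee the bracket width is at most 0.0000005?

24

Width after n steps is 6/2^n. Need 2^n ≥ 6/0.0000005 = 12000000.
2^23 = 8388608 < 12000000 ≤ 2^24 = 16777216, so n = 24.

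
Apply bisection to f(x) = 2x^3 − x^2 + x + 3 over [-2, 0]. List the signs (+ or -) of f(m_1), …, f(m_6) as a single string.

-+++--

midpoint -1: f = -1 < 0 → [-1, 0]
midpoint -0.5: f = 2 > 0 → [-1, -0.5]
midpoint -0.75: f = 0.84375 > 0 → [-1, -0.75]
midpoint -0.875: f = 0.0195 > 0 → [-1, -0.875]
midpoint -0.9375: f = -0.4644 < 0 → [-0.9375, -0.875]
midpoint -0.90625: f = -0.2161 < 0 → [-0.90625, -0.875]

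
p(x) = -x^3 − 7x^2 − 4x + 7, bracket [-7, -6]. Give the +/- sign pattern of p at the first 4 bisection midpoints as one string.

++-+

m = -6.5, p(m) = 11.875 (+); new bracket [-6.5, -6]
m = -6.25, p(m) = 2.703125 (+); new bracket [-6.25, -6]
m = -6.125, p(m) = -1.326172 (−); new bracket [-6.25, -6.125]
m = -6.1875, p(m) = 0.6433 (+); new bracket [-6.1875, -6.125]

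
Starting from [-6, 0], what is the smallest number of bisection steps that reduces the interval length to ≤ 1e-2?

10

Width after n steps is 6/2^n. Need 2^n ≥ 6/1e-2 = 600.
2^9 = 512 < 600 ≤ 2^10 = 1024, so n = 10.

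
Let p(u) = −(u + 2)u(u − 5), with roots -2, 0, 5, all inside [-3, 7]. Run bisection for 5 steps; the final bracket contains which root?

p(2) = 24 > 0, so the root lies in [2, 7]
p(4.5) = 14.625 > 0, so the root lies in [4.5, 7]
p(5.75) = -33.421875 < 0, so the root lies in [4.5, 5.75]
p(5.125) = -4.5645 < 0, so the root lies in [4.5, 5.125]
p(4.8125) = 6.1472 > 0, so the root lies in [4.8125, 5.125]

5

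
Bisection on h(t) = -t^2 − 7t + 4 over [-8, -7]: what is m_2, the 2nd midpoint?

m = -7.5, h(m) = 0.25 (+); new bracket [-8, -7.5]
m = -7.75, h(m) = -1.8125 (−); new bracket [-7.75, -7.5]

-7.75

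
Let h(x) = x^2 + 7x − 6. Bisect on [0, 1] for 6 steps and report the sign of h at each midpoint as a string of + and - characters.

--+++-

midpoint 0.5: h = -2.25 < 0 → [0.5, 1]
midpoint 0.75: h = -0.1875 < 0 → [0.75, 1]
midpoint 0.875: h = 0.890625 > 0 → [0.75, 0.875]
midpoint 0.8125: h = 0.3477 > 0 → [0.75, 0.8125]
midpoint 0.78125: h = 0.0791 > 0 → [0.75, 0.78125]
midpoint 0.765625: h = -0.0544 < 0 → [0.765625, 0.78125]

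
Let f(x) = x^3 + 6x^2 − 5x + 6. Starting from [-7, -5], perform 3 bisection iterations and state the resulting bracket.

x = -6 gives f = 36, positive; keep [-7, -6]
x = -6.5 gives f = 17.375, positive; keep [-7, -6.5]
x = -6.75 gives f = 5.578125, positive; keep [-7, -6.75]

[-7, -6.75]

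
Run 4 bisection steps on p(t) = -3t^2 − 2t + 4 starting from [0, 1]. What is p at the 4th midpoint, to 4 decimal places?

t = 0.5 gives p = 2.25, positive; keep [0.5, 1]
t = 0.75 gives p = 0.8125, positive; keep [0.75, 1]
t = 0.875 gives p = -0.046875, negative; keep [0.75, 0.875]
t = 0.8125 gives p = 0.3945, positive; keep [0.8125, 0.875]

0.3945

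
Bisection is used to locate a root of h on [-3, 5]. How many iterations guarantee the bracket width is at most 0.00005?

18

Width after n steps is 8/2^n. Need 2^n ≥ 8/0.00005 = 160000.
2^17 = 131072 < 160000 ≤ 2^18 = 262144, so n = 18.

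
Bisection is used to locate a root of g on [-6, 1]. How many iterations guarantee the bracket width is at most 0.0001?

17

Width after n steps is 7/2^n. Need 2^n ≥ 7/0.0001 = 70000.
2^16 = 65536 < 70000 ≤ 2^17 = 131072, so n = 17.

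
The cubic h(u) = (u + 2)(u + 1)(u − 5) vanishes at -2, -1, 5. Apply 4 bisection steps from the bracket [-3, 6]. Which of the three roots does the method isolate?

u = 1.5 gives h = -30.625, negative; keep [1.5, 6]
u = 3.75 gives h = -34.140625, negative; keep [3.75, 6]
u = 4.875 gives h = -5.048828, negative; keep [4.875, 6]
u = 5.4375 gives h = 20.947, positive; keep [4.875, 5.4375]

5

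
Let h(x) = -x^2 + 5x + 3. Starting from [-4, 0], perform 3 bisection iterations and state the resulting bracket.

[-1, -0.5]

m = -2, h(m) = -11 (−); new bracket [-2, 0]
m = -1, h(m) = -3 (−); new bracket [-1, 0]
m = -0.5, h(m) = 0.25 (+); new bracket [-1, -0.5]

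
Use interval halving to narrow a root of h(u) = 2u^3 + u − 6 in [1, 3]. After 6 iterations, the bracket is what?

[1.3125, 1.34375]

m = 2, h(m) = 12 (+); new bracket [1, 2]
m = 1.5, h(m) = 2.25 (+); new bracket [1, 1.5]
m = 1.25, h(m) = -0.84375 (−); new bracket [1.25, 1.5]
m = 1.375, h(m) = 0.5742 (+); new bracket [1.25, 1.375]
m = 1.3125, h(m) = -0.1655 (−); new bracket [1.3125, 1.375]
m = 1.34375, h(m) = 0.1965 (+); new bracket [1.3125, 1.34375]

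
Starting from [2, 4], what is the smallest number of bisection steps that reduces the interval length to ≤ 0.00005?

Width after n steps is 2/2^n. Need 2^n ≥ 2/0.00005 = 40000.
2^15 = 32768 < 40000 ≤ 2^16 = 65536, so n = 16.

16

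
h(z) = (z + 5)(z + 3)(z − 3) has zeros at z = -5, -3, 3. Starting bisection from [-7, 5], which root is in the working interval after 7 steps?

h(-1) = -32 < 0, so the root lies in [-1, 5]
h(2) = -35 < 0, so the root lies in [2, 5]
h(3.5) = 27.625 > 0, so the root lies in [2, 3.5]
h(2.75) = -11.1406 < 0, so the root lies in [2.75, 3.5]
h(3.125) = 6.2207 > 0, so the root lies in [2.75, 3.125]
h(2.9375) = -2.9456 < 0, so the root lies in [2.9375, 3.125]
h(3.03125) = 1.5137 > 0, so the root lies in [2.9375, 3.03125]

3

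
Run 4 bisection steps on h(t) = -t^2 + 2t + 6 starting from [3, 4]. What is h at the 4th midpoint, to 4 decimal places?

-0.2227

m = 3.5, h(m) = 0.75 (+); new bracket [3.5, 4]
m = 3.75, h(m) = -0.5625 (−); new bracket [3.5, 3.75]
m = 3.625, h(m) = 0.109375 (+); new bracket [3.625, 3.75]
m = 3.6875, h(m) = -0.2227 (−); new bracket [3.625, 3.6875]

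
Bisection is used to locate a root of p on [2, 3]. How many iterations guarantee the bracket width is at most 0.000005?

18

Width after n steps is 1/2^n. Need 2^n ≥ 1/0.000005 = 200000.
2^17 = 131072 < 200000 ≤ 2^18 = 262144, so n = 18.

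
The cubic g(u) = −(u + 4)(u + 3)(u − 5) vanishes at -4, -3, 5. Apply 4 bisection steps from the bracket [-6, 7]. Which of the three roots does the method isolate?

5

m = 0.5, g(m) = 70.875 (+); new bracket [0.5, 7]
m = 3.75, g(m) = 65.390625 (+); new bracket [3.75, 7]
m = 5.375, g(m) = -29.443359 (−); new bracket [3.75, 5.375]
m = 4.5625, g(m) = 28.3298 (+); new bracket [4.5625, 5.375]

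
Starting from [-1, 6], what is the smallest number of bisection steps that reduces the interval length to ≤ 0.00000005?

Width after n steps is 7/2^n. Need 2^n ≥ 7/0.00000005 = 140000000.
2^27 = 134217728 < 140000000 ≤ 2^28 = 268435456, so n = 28.

28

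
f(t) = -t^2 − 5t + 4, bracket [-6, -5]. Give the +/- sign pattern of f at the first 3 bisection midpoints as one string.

+-+

m = -5.5, f(m) = 1.25 (+); new bracket [-6, -5.5]
m = -5.75, f(m) = -0.3125 (−); new bracket [-5.75, -5.5]
m = -5.625, f(m) = 0.484375 (+); new bracket [-5.75, -5.625]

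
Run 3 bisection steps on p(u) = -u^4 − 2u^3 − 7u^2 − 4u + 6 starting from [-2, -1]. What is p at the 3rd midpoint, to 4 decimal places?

-0.1096

midpoint -1.5: p = -2.0625 < 0 → [-1.5, -1]
midpoint -1.25: p = 1.527344 > 0 → [-1.5, -1.25]
midpoint -1.375: p = -0.109619 < 0 → [-1.375, -1.25]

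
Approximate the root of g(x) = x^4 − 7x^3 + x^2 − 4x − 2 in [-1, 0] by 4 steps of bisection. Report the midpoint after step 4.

g(-0.5) = 1.1875 > 0, so the root lies in [-0.5, 0]
g(-0.25) = -0.824219 < 0, so the root lies in [-0.5, -0.25]
g(-0.375) = 0.029541 > 0, so the root lies in [-0.375, -0.25]
g(-0.3125) = -0.4292 < 0, so the root lies in [-0.375, -0.3125]

-0.3125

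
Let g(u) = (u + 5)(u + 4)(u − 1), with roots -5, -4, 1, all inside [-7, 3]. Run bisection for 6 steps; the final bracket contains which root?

m = -2, g(m) = -18 (−); new bracket [-2, 3]
m = 0.5, g(m) = -12.375 (−); new bracket [0.5, 3]
m = 1.75, g(m) = 29.109375 (+); new bracket [0.5, 1.75]
m = 1.125, g(m) = 3.9238 (+); new bracket [0.5, 1.125]
m = 0.8125, g(m) = -5.2449 (−); new bracket [0.8125, 1.125]
m = 0.96875, g(m) = -0.9268 (−); new bracket [0.96875, 1.125]

1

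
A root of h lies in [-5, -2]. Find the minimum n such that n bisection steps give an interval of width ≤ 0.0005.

13

Width after n steps is 3/2^n. Need 2^n ≥ 3/0.0005 = 6000.
2^12 = 4096 < 6000 ≤ 2^13 = 8192, so n = 13.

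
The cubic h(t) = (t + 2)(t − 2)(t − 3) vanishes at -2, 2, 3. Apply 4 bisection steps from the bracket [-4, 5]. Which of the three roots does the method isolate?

midpoint 0.5: h = 9.375 > 0 → [-4, 0.5]
midpoint -1.75: h = 4.453125 > 0 → [-4, -1.75]
midpoint -2.875: h = -25.060547 < 0 → [-2.875, -1.75]
midpoint -2.3125: h = -7.1594 < 0 → [-2.3125, -1.75]

-2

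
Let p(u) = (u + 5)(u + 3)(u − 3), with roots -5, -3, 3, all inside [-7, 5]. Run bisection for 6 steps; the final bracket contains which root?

3

m = -1, p(m) = -32 (−); new bracket [-1, 5]
m = 2, p(m) = -35 (−); new bracket [2, 5]
m = 3.5, p(m) = 27.625 (+); new bracket [2, 3.5]
m = 2.75, p(m) = -11.1406 (−); new bracket [2.75, 3.5]
m = 3.125, p(m) = 6.2207 (+); new bracket [2.75, 3.125]
m = 2.9375, p(m) = -2.9456 (−); new bracket [2.9375, 3.125]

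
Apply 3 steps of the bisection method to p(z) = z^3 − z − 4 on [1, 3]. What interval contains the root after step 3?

[1.75, 2]

midpoint 2: p = 2 > 0 → [1, 2]
midpoint 1.5: p = -2.125 < 0 → [1.5, 2]
midpoint 1.75: p = -0.390625 < 0 → [1.75, 2]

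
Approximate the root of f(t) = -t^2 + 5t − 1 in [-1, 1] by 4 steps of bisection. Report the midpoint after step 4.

midpoint 0: f = -1 < 0 → [0, 1]
midpoint 0.5: f = 1.25 > 0 → [0, 0.5]
midpoint 0.25: f = 0.1875 > 0 → [0, 0.25]
midpoint 0.125: f = -0.3906 < 0 → [0.125, 0.25]

0.125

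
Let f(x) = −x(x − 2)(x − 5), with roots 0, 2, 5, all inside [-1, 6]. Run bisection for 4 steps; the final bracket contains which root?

5

f(2.5) = 3.125 > 0, so the root lies in [2.5, 6]
f(4.25) = 7.171875 > 0, so the root lies in [4.25, 6]
f(5.125) = -2.001953 < 0, so the root lies in [4.25, 5.125]
f(4.6875) = 3.9368 > 0, so the root lies in [4.6875, 5.125]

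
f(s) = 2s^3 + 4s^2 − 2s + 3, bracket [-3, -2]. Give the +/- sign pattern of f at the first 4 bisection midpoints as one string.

s = -2.5 gives f = 1.75, positive; keep [-3, -2.5]
s = -2.75 gives f = -2.84375, negative; keep [-2.75, -2.5]
s = -2.625 gives f = -0.363281, negative; keep [-2.625, -2.5]
s = -2.5625 gives f = 0.7378, positive; keep [-2.625, -2.5625]

+--+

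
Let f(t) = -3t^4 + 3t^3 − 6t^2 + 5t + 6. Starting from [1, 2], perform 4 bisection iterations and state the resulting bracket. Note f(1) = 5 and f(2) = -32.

[1.3125, 1.375]

m = 1.5, f(m) = -5.0625 (−); new bracket [1, 1.5]
m = 1.25, f(m) = 1.410156 (+); new bracket [1.25, 1.5]
m = 1.375, f(m) = -1.393311 (−); new bracket [1.25, 1.375]
m = 1.3125, f(m) = 0.1069 (+); new bracket [1.3125, 1.375]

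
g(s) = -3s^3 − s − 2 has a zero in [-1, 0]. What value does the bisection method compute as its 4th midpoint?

g(-0.5) = -1.125 < 0, so the root lies in [-1, -0.5]
g(-0.75) = 0.015625 > 0, so the root lies in [-0.75, -0.5]
g(-0.625) = -0.642578 < 0, so the root lies in [-0.75, -0.625]
g(-0.6875) = -0.3376 < 0, so the root lies in [-0.75, -0.6875]

-0.6875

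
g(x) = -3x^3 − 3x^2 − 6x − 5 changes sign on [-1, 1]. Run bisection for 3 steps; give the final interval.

x = 0 gives g = -5, negative; keep [-1, 0]
x = -0.5 gives g = -2.375, negative; keep [-1, -0.5]
x = -0.75 gives g = -0.921875, negative; keep [-1, -0.75]

[-1, -0.75]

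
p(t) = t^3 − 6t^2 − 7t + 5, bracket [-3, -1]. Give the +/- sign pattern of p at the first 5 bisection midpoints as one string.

--++-

p(-2) = -13 < 0, so the root lies in [-2, -1]
p(-1.5) = -1.375 < 0, so the root lies in [-1.5, -1]
p(-1.25) = 2.421875 > 0, so the root lies in [-1.5, -1.25]
p(-1.375) = 0.6816 > 0, so the root lies in [-1.5, -1.375]
p(-1.4375) = -0.3064 < 0, so the root lies in [-1.4375, -1.375]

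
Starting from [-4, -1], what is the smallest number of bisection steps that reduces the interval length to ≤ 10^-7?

25

Width after n steps is 3/2^n. Need 2^n ≥ 3/10^-7 = 30000000.
2^24 = 16777216 < 30000000 ≤ 2^25 = 33554432, so n = 25.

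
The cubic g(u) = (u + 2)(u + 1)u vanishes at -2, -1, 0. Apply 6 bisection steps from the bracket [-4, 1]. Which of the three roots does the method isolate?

m = -1.5, g(m) = 0.375 (+); new bracket [-4, -1.5]
m = -2.75, g(m) = -3.609375 (−); new bracket [-2.75, -1.5]
m = -2.125, g(m) = -0.298828 (−); new bracket [-2.125, -1.5]
m = -1.8125, g(m) = 0.2761 (+); new bracket [-2.125, -1.8125]
m = -1.96875, g(m) = 0.0596 (+); new bracket [-2.125, -1.96875]
m = -2.046875, g(m) = -0.1004 (−); new bracket [-2.046875, -1.96875]

-2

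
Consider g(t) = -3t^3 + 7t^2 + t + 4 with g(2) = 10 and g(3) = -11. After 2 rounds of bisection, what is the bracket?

[2.5, 2.75]

g(2.5) = 3.375 > 0, so the root lies in [2.5, 3]
g(2.75) = -2.703125 < 0, so the root lies in [2.5, 2.75]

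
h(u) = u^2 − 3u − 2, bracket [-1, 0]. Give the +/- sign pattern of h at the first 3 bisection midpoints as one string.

u = -0.5 gives h = -0.25, negative; keep [-1, -0.5]
u = -0.75 gives h = 0.8125, positive; keep [-0.75, -0.5]
u = -0.625 gives h = 0.265625, positive; keep [-0.625, -0.5]

-++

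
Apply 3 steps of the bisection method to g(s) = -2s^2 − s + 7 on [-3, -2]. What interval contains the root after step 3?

[-2.25, -2.125]

m = -2.5, g(m) = -3 (−); new bracket [-2.5, -2]
m = -2.25, g(m) = -0.875 (−); new bracket [-2.25, -2]
m = -2.125, g(m) = 0.09375 (+); new bracket [-2.25, -2.125]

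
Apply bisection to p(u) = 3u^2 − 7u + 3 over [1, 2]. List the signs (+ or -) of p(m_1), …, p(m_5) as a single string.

--+++

midpoint 1.5: p = -0.75 < 0 → [1.5, 2]
midpoint 1.75: p = -0.0625 < 0 → [1.75, 2]
midpoint 1.875: p = 0.421875 > 0 → [1.75, 1.875]
midpoint 1.8125: p = 0.168 > 0 → [1.75, 1.8125]
midpoint 1.78125: p = 0.0498 > 0 → [1.75, 1.78125]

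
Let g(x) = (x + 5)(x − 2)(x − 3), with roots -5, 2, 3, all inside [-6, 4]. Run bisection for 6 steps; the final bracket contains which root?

midpoint -1: g = 48 > 0 → [-6, -1]
midpoint -3.5: g = 53.625 > 0 → [-6, -3.5]
midpoint -4.75: g = 13.078125 > 0 → [-6, -4.75]
midpoint -5.375: g = -23.1621 < 0 → [-5.375, -4.75]
midpoint -5.0625: g = -3.5588 < 0 → [-5.0625, -4.75]
midpoint -4.90625: g = 5.119 > 0 → [-5.0625, -4.90625]

-5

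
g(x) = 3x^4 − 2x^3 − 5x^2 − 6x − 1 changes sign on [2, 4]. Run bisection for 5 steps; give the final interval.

x = 3 gives g = 125, positive; keep [2, 3]
x = 2.5 gives g = 38.6875, positive; keep [2, 2.5]
x = 2.25 gives g = 14.292969, positive; keep [2, 2.25]
x = 2.125 gives g = 5.6531, positive; keep [2, 2.125]
x = 2.0625 gives g = 2.0953, positive; keep [2, 2.0625]

[2, 2.0625]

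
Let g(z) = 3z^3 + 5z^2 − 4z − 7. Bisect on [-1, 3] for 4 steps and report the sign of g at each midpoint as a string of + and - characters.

midpoint 1: g = -3 < 0 → [1, 3]
midpoint 2: g = 29 > 0 → [1, 2]
midpoint 1.5: g = 8.375 > 0 → [1, 1.5]
midpoint 1.25: g = 1.6719 > 0 → [1, 1.25]

-+++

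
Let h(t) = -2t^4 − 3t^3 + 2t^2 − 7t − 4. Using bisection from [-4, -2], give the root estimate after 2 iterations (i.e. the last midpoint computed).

-2.5

h(-3) = -46 < 0, so the root lies in [-3, -2]
h(-2.5) = -5.25 < 0, so the root lies in [-2.5, -2]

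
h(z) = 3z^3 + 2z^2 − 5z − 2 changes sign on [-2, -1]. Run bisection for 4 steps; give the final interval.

[-1.5, -1.4375]

h(-1.5) = -0.125 < 0, so the root lies in [-1.5, -1]
h(-1.25) = 1.515625 > 0, so the root lies in [-1.5, -1.25]
h(-1.375) = 0.857422 > 0, so the root lies in [-1.5, -1.375]
h(-1.4375) = 0.4089 > 0, so the root lies in [-1.5, -1.4375]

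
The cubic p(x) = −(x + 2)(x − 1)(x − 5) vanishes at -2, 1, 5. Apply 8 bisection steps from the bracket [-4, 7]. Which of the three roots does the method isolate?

midpoint 1.5: p = 6.125 > 0 → [1.5, 7]
midpoint 4.25: p = 15.234375 > 0 → [4.25, 7]
midpoint 5.625: p = -22.041016 < 0 → [4.25, 5.625]
midpoint 4.9375: p = 1.7073 > 0 → [4.9375, 5.625]
midpoint 5.28125: p = -8.7674 < 0 → [4.9375, 5.28125]
midpoint 5.109375: p = -3.1954 < 0 → [4.9375, 5.109375]
midpoint 5.0234375: p = -0.6623 < 0 → [4.9375, 5.0234375]
midpoint 4.98046875: p = 0.5427 > 0 → [4.98046875, 5.0234375]

5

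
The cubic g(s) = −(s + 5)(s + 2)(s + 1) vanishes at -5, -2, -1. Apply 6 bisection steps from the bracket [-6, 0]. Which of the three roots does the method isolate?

g(-3) = -4 < 0, so the root lies in [-6, -3]
g(-4.5) = -4.375 < 0, so the root lies in [-6, -4.5]
g(-5.25) = 3.453125 > 0, so the root lies in [-5.25, -4.5]
g(-4.875) = -1.3926 < 0, so the root lies in [-5.25, -4.875]
g(-5.0625) = 0.7776 > 0, so the root lies in [-5.0625, -4.875]
g(-4.96875) = -0.3682 < 0, so the root lies in [-5.0625, -4.96875]

-5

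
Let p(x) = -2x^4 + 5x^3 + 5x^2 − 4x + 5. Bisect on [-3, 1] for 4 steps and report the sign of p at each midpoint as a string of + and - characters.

m = -1, p(m) = 7 (+); new bracket [-3, -1]
m = -2, p(m) = -39 (−); new bracket [-2, -1]
m = -1.5, p(m) = -4.75 (−); new bracket [-1.5, -1]
m = -1.25, p(m) = 3.1641 (+); new bracket [-1.5, -1.25]

+--+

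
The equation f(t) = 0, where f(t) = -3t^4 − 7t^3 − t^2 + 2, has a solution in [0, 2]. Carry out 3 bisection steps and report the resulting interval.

[0.5, 0.75]

midpoint 1: f = -9 < 0 → [0, 1]
midpoint 0.5: f = 0.6875 > 0 → [0.5, 1]
midpoint 0.75: f = -2.464844 < 0 → [0.5, 0.75]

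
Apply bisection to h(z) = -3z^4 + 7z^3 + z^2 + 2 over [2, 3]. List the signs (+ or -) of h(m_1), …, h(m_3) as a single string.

+--

h(2.5) = 0.4375 > 0, so the root lies in [2.5, 3]
h(2.75) = -16.433594 < 0, so the root lies in [2.5, 2.75]
h(2.625) = -6.936279 < 0, so the root lies in [2.5, 2.625]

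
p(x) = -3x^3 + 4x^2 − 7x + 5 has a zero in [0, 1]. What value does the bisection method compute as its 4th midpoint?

m = 0.5, p(m) = 2.125 (+); new bracket [0.5, 1]
m = 0.75, p(m) = 0.734375 (+); new bracket [0.75, 1]
m = 0.875, p(m) = -0.072266 (−); new bracket [0.75, 0.875]
m = 0.8125, p(m) = 0.344 (+); new bracket [0.8125, 0.875]

0.8125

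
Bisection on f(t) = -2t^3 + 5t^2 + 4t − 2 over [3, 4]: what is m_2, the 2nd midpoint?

t = 3.5 gives f = -12.5, negative; keep [3, 3.5]
t = 3.25 gives f = -4.84375, negative; keep [3, 3.25]

3.25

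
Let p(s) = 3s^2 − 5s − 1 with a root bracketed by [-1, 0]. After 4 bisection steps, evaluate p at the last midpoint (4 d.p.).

0.0430

m = -0.5, p(m) = 2.25 (+); new bracket [-0.5, 0]
m = -0.25, p(m) = 0.4375 (+); new bracket [-0.25, 0]
m = -0.125, p(m) = -0.328125 (−); new bracket [-0.25, -0.125]
m = -0.1875, p(m) = 0.043 (+); new bracket [-0.1875, -0.125]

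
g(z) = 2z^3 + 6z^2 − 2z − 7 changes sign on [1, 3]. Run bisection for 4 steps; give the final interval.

g(2) = 29 > 0, so the root lies in [1, 2]
g(1.5) = 10.25 > 0, so the root lies in [1, 1.5]
g(1.25) = 3.78125 > 0, so the root lies in [1, 1.25]
g(1.125) = 1.1914 > 0, so the root lies in [1, 1.125]

[1, 1.125]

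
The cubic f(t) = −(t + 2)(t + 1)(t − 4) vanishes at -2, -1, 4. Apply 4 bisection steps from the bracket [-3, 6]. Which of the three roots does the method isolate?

m = 1.5, f(m) = 21.875 (+); new bracket [1.5, 6]
m = 3.75, f(m) = 6.828125 (+); new bracket [3.75, 6]
m = 4.875, f(m) = -35.341797 (−); new bracket [3.75, 4.875]
m = 4.3125, f(m) = -10.4797 (−); new bracket [3.75, 4.3125]

4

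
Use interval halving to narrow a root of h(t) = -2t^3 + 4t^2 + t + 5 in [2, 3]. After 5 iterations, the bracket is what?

t = 2.5 gives h = 1.25, positive; keep [2.5, 3]
t = 2.75 gives h = -3.59375, negative; keep [2.5, 2.75]
t = 2.625 gives h = -0.988281, negative; keep [2.5, 2.625]
t = 2.5625 gives h = 0.1753, positive; keep [2.5625, 2.625]
t = 2.59375 gives h = -0.3952, negative; keep [2.5625, 2.59375]

[2.5625, 2.59375]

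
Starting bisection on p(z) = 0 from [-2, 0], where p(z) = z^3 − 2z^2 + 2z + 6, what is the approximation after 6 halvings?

midpoint -1: p = 1 > 0 → [-2, -1]
midpoint -1.5: p = -4.875 < 0 → [-1.5, -1]
midpoint -1.25: p = -1.578125 < 0 → [-1.25, -1]
midpoint -1.125: p = -0.2051 < 0 → [-1.125, -1]
midpoint -1.0625: p = 0.4177 > 0 → [-1.125, -1.0625]
midpoint -1.09375: p = 0.1115 > 0 → [-1.125, -1.09375]

-1.09375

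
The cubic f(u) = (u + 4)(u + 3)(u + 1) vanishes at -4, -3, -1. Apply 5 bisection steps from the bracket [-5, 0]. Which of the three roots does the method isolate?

m = -2.5, f(m) = -1.125 (−); new bracket [-2.5, 0]
m = -1.25, f(m) = -1.203125 (−); new bracket [-1.25, 0]
m = -0.625, f(m) = 3.005859 (+); new bracket [-1.25, -0.625]
m = -0.9375, f(m) = 0.3948 (+); new bracket [-1.25, -0.9375]
m = -1.09375, f(m) = -0.5194 (−); new bracket [-1.09375, -0.9375]

-1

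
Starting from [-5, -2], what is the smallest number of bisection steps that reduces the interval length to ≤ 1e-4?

Width after n steps is 3/2^n. Need 2^n ≥ 3/1e-4 = 30000.
2^14 = 16384 < 30000 ≤ 2^15 = 32768, so n = 15.

15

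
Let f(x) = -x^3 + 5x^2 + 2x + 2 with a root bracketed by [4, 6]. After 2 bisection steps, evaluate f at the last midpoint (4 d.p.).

m = 5, f(m) = 12 (+); new bracket [5, 6]
m = 5.5, f(m) = -2.125 (−); new bracket [5, 5.5]

-2.1250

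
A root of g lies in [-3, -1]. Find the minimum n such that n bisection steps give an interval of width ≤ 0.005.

9

Width after n steps is 2/2^n. Need 2^n ≥ 2/0.005 = 400.
2^8 = 256 < 400 ≤ 2^9 = 512, so n = 9.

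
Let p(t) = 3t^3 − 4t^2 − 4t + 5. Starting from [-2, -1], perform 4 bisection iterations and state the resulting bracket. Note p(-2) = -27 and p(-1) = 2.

m = -1.5, p(m) = -8.125 (−); new bracket [-1.5, -1]
m = -1.25, p(m) = -2.109375 (−); new bracket [-1.25, -1]
m = -1.125, p(m) = 0.166016 (+); new bracket [-1.25, -1.125]
m = -1.1875, p(m) = -0.9143 (−); new bracket [-1.1875, -1.125]

[-1.1875, -1.125]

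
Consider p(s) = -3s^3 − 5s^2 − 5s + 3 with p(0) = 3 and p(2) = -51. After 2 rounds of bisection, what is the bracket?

m = 1, p(m) = -10 (−); new bracket [0, 1]
m = 0.5, p(m) = -1.125 (−); new bracket [0, 0.5]

[0, 0.5]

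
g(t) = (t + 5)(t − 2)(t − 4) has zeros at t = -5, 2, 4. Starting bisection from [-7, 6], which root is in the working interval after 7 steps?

g(-0.5) = 50.625 > 0, so the root lies in [-7, -0.5]
g(-3.75) = 55.703125 > 0, so the root lies in [-7, -3.75]
g(-5.375) = -25.927734 < 0, so the root lies in [-5.375, -3.75]
g(-4.5625) = 24.5837 > 0, so the root lies in [-5.375, -4.5625]
g(-4.96875) = 1.9532 > 0, so the root lies in [-5.375, -4.96875]
g(-5.171875) = -11.3059 < 0, so the root lies in [-5.171875, -4.96875]
g(-5.0703125) = -4.5091 < 0, so the root lies in [-5.0703125, -4.96875]

-5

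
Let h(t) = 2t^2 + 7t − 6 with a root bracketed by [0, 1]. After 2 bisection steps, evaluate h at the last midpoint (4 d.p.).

0.3750

midpoint 0.5: h = -2 < 0 → [0.5, 1]
midpoint 0.75: h = 0.375 > 0 → [0.5, 0.75]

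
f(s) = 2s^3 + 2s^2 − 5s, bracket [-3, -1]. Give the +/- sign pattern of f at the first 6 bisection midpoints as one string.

+--+-+

midpoint -2: f = 2 > 0 → [-3, -2]
midpoint -2.5: f = -6.25 < 0 → [-2.5, -2]
midpoint -2.25: f = -1.40625 < 0 → [-2.25, -2]
midpoint -2.125: f = 0.4648 > 0 → [-2.25, -2.125]
midpoint -2.1875: f = -0.4272 < 0 → [-2.1875, -2.125]
midpoint -2.15625: f = 0.0295 > 0 → [-2.1875, -2.15625]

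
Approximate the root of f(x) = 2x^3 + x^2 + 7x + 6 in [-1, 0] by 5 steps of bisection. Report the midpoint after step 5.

m = -0.5, f(m) = 2.5 (+); new bracket [-1, -0.5]
m = -0.75, f(m) = 0.46875 (+); new bracket [-1, -0.75]
m = -0.875, f(m) = -0.699219 (−); new bracket [-0.875, -0.75]
m = -0.8125, f(m) = -0.1001 (−); new bracket [-0.8125, -0.75]
m = -0.78125, f(m) = 0.1879 (+); new bracket [-0.8125, -0.78125]

-0.78125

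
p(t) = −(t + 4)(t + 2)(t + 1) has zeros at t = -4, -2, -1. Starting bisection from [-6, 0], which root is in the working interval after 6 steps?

t = -3 gives p = -2, negative; keep [-6, -3]
t = -4.5 gives p = 4.375, positive; keep [-4.5, -3]
t = -3.75 gives p = -1.203125, negative; keep [-4.5, -3.75]
t = -4.125 gives p = 0.8301, positive; keep [-4.125, -3.75]
t = -3.9375 gives p = -0.3557, negative; keep [-4.125, -3.9375]
t = -4.03125 gives p = 0.1924, positive; keep [-4.03125, -3.9375]

-4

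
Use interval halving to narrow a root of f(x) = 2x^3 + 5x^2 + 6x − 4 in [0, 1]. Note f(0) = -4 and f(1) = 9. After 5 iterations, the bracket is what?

[0.4375, 0.46875]

f(0.5) = 0.5 > 0, so the root lies in [0, 0.5]
f(0.25) = -2.15625 < 0, so the root lies in [0.25, 0.5]
f(0.375) = -0.941406 < 0, so the root lies in [0.375, 0.5]
f(0.4375) = -0.2505 < 0, so the root lies in [0.4375, 0.5]
f(0.46875) = 0.1171 > 0, so the root lies in [0.4375, 0.46875]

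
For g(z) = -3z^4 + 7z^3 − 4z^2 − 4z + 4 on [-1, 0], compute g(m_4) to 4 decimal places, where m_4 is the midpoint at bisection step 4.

midpoint -0.5: g = 3.9375 > 0 → [-1, -0.5]
midpoint -0.75: g = 0.847656 > 0 → [-1, -0.75]
midpoint -0.875: g = -2.010498 < 0 → [-0.875, -0.75]
midpoint -0.8125: g = -0.4527 < 0 → [-0.8125, -0.75]

-0.4527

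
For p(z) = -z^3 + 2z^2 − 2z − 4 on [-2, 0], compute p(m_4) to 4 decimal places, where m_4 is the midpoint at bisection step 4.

-0.0488

z = -1 gives p = 1, positive; keep [-1, 0]
z = -0.5 gives p = -2.375, negative; keep [-1, -0.5]
z = -0.75 gives p = -0.953125, negative; keep [-1, -0.75]
z = -0.875 gives p = -0.0488, negative; keep [-1, -0.875]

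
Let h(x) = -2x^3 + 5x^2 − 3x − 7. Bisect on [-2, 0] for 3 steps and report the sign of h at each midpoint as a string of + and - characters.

h(-1) = 3 > 0, so the root lies in [-1, 0]
h(-0.5) = -4 < 0, so the root lies in [-1, -0.5]
h(-0.75) = -1.09375 < 0, so the root lies in [-1, -0.75]

+--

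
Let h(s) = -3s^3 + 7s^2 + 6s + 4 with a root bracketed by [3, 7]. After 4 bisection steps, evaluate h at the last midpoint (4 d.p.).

m = 5, h(m) = -166 (−); new bracket [3, 5]
m = 4, h(m) = -52 (−); new bracket [3, 4]
m = 3.5, h(m) = -17.875 (−); new bracket [3, 3.5]
m = 3.25, h(m) = -5.5469 (−); new bracket [3, 3.25]

-5.5469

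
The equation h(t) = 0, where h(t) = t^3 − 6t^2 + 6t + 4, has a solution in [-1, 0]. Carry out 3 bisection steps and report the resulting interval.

[-0.5, -0.375]

h(-0.5) = -0.625 < 0, so the root lies in [-0.5, 0]
h(-0.25) = 2.109375 > 0, so the root lies in [-0.5, -0.25]
h(-0.375) = 0.853516 > 0, so the root lies in [-0.5, -0.375]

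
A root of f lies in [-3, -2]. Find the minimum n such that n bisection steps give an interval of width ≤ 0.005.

8

Width after n steps is 1/2^n. Need 2^n ≥ 1/0.005 = 200.
2^7 = 128 < 200 ≤ 2^8 = 256, so n = 8.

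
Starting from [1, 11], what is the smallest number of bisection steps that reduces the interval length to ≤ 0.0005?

15

Width after n steps is 10/2^n. Need 2^n ≥ 10/0.0005 = 20000.
2^14 = 16384 < 20000 ≤ 2^15 = 32768, so n = 15.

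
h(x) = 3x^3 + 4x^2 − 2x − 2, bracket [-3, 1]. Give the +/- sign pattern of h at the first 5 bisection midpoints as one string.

+--++

h(-1) = 1 > 0, so the root lies in [-3, -1]
h(-2) = -6 < 0, so the root lies in [-2, -1]
h(-1.5) = -0.125 < 0, so the root lies in [-1.5, -1]
h(-1.25) = 0.8906 > 0, so the root lies in [-1.5, -1.25]
h(-1.375) = 0.5137 > 0, so the root lies in [-1.5, -1.375]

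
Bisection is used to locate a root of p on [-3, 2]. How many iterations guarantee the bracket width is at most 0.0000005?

Width after n steps is 5/2^n. Need 2^n ≥ 5/0.0000005 = 10000000.
2^23 = 8388608 < 10000000 ≤ 2^24 = 16777216, so n = 24.

24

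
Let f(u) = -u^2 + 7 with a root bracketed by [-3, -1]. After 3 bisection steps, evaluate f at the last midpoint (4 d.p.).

-0.5625

midpoint -2: f = 3 > 0 → [-3, -2]
midpoint -2.5: f = 0.75 > 0 → [-3, -2.5]
midpoint -2.75: f = -0.5625 < 0 → [-2.75, -2.5]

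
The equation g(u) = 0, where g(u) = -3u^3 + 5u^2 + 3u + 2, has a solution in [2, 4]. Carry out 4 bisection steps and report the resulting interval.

[2.125, 2.25]

midpoint 3: g = -25 < 0 → [2, 3]
midpoint 2.5: g = -6.125 < 0 → [2, 2.5]
midpoint 2.25: g = -0.109375 < 0 → [2, 2.25]
midpoint 2.125: g = 2.166 > 0 → [2.125, 2.25]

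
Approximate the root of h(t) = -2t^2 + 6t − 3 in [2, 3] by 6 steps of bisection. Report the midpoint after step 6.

2.359375

t = 2.5 gives h = -0.5, negative; keep [2, 2.5]
t = 2.25 gives h = 0.375, positive; keep [2.25, 2.5]
t = 2.375 gives h = -0.03125, negative; keep [2.25, 2.375]
t = 2.3125 gives h = 0.1797, positive; keep [2.3125, 2.375]
t = 2.34375 gives h = 0.0762, positive; keep [2.34375, 2.375]
t = 2.359375 gives h = 0.0229, positive; keep [2.359375, 2.375]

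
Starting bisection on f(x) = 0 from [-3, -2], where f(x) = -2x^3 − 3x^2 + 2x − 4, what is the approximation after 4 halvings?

m = -2.5, f(m) = 3.5 (+); new bracket [-2.5, -2]
m = -2.25, f(m) = -0.90625 (−); new bracket [-2.5, -2.25]
m = -2.375, f(m) = 1.121094 (+); new bracket [-2.375, -2.25]
m = -2.3125, f(m) = 0.0649 (+); new bracket [-2.3125, -2.25]

-2.3125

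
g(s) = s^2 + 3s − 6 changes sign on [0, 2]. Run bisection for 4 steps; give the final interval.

[1.25, 1.375]

g(1) = -2 < 0, so the root lies in [1, 2]
g(1.5) = 0.75 > 0, so the root lies in [1, 1.5]
g(1.25) = -0.6875 < 0, so the root lies in [1.25, 1.5]
g(1.375) = 0.0156 > 0, so the root lies in [1.25, 1.375]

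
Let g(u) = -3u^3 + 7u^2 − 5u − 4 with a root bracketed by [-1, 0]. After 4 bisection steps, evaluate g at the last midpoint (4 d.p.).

-0.2214

g(-0.5) = 0.625 > 0, so the root lies in [-0.5, 0]
g(-0.25) = -2.265625 < 0, so the root lies in [-0.5, -0.25]
g(-0.375) = -0.982422 < 0, so the root lies in [-0.5, -0.375]
g(-0.4375) = -0.2214 < 0, so the root lies in [-0.5, -0.4375]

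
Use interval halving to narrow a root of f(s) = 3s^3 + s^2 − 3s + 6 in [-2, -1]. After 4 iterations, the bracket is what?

[-1.6875, -1.625]

midpoint -1.5: f = 2.625 > 0 → [-2, -1.5]
midpoint -1.75: f = -1.765625 < 0 → [-1.75, -1.5]
midpoint -1.625: f = 0.642578 > 0 → [-1.75, -1.625]
midpoint -1.6875: f = -0.5061 < 0 → [-1.6875, -1.625]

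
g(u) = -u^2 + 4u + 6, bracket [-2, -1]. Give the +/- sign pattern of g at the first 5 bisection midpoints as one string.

--+-+

g(-1.5) = -2.25 < 0, so the root lies in [-1.5, -1]
g(-1.25) = -0.5625 < 0, so the root lies in [-1.25, -1]
g(-1.125) = 0.234375 > 0, so the root lies in [-1.25, -1.125]
g(-1.1875) = -0.1602 < 0, so the root lies in [-1.1875, -1.125]
g(-1.15625) = 0.0381 > 0, so the root lies in [-1.1875, -1.15625]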